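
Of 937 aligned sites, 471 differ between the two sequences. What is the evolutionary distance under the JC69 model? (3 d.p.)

p = 471/937 ≈ 0.502668.
d = −(3/4) ln(1 − 4p/3) = −0.75 ln(1 − 0.670224) = −0.75 ln(0.329776)
  = −0.75 × (-1.109342) = 0.832007 substitutions/site.

0.832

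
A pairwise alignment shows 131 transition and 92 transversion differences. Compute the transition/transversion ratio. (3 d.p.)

R = 131/92 = 1.423913… ≈ 1.424 (to 3 d.p.).

1.424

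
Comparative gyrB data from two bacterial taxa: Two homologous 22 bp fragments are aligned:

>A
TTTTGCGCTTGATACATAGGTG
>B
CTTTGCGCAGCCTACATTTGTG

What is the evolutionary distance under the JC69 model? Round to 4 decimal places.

The sequences differ at 7 of 22 sites (1, 9, 10, 11, 12, 18, 19), so p = 7/22 ≈ 0.318182.
d = −(3/4) ln(1 − 4p/3) = −0.75 ln(1 − 0.424243) = −0.75 ln(0.575757)
  = −0.75 × (-0.552070) = 0.414053 substitutions/site.

0.4141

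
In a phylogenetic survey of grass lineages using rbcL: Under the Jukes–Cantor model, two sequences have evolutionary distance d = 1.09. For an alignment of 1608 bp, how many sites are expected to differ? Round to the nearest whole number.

Invert JC69: p = (3/4)(1 − e^(−4d/3)) = 0.75 × (1 − e^(-1.453333)) = 0.75 × (1 − 0.233790) = 0.574658.
Expected differing sites = pL ≈ 0.574658 × 1608 = 924.050064 ≈ 924.

924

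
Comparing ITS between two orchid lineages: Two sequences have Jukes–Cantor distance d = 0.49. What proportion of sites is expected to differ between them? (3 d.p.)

p = (3/4)(1 − e^(−4d/3)) = 0.75 × (1 − e^(-0.653333)) = 0.75 × (1 − 0.520309) = 0.359768.

0.360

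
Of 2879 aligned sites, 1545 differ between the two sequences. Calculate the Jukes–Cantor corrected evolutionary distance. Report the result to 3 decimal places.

p = 1545/2879 ≈ 0.536645.
d = −(3/4) ln(1 − 4p/3) = −0.75 ln(1 − 0.715527) = −0.75 ln(0.284473)
  = −0.75 × (-1.257117) = 0.942838 substitutions/site.

0.943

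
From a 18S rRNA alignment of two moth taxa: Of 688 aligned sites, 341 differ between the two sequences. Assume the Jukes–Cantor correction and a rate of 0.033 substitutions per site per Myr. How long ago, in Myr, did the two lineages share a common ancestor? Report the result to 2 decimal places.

p = 341/688 ≈ 0.49564.
d = −(3/4) ln(1 − 4p/3) = −0.75 ln(1 − 0.660853) = −0.75 ln(0.339147)
  = −0.75 × (-1.081322) = 0.810992 substitutions/site.
Under a molecular clock d = 2μt, so t = d/(2μ) = 0.810992 / (2 × 0.033) = 12.29 Myr.

12.29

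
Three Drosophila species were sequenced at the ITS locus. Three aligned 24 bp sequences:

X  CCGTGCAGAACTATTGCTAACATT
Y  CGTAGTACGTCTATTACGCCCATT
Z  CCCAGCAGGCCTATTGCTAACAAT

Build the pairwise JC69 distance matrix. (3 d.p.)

d(X,Y) = 0.708, d(X,Z) = 0.244, d(Y,Z) = 0.608

X–Y: 11/24 sites differ → p ≈ 0.458333, d = −0.75 ln(1 − 0.611111) = 0.708346 ≈ 0.708.
X–Z: 5/24 sites differ → p ≈ 0.208333, d = −0.75 ln(1 − 0.277777) = 0.244066 ≈ 0.244.
Y–Z: 10/24 sites differ → p ≈ 0.416667, d = −0.75 ln(1 − 0.555556) = 0.608198 ≈ 0.608.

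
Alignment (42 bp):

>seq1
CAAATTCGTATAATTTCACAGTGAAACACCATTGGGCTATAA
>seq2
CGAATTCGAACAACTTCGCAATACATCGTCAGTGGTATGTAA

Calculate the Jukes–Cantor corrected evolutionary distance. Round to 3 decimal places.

0.485

The sequences differ at 15 of 42 sites, so p = 15/42 ≈ 0.357143.
d = −(3/4) ln(1 − 4p/3) = −0.75 ln(1 − 0.476191) = −0.75 ln(0.523809)
  = −0.75 × (-0.646628) = 0.484971 substitutions/site.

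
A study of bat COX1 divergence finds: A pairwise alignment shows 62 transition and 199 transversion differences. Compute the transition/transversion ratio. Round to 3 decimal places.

R = 62/199 = 0.311557… ≈ 0.312 (to 3 d.p.).

0.312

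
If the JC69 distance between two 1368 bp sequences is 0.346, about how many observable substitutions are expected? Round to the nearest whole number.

379

Invert JC69: p = (3/4)(1 − e^(−4d/3)) = 0.75 × (1 − e^(-0.461333)) = 0.75 × (1 − 0.630443) = 0.277168.
Expected differing sites = pL ≈ 0.277168 × 1368 = 379.165824 ≈ 379.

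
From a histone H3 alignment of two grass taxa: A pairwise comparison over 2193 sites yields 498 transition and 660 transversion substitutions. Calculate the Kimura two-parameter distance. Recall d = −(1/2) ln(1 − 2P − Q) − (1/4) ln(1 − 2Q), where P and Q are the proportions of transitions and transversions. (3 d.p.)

0.934

P = 498/2193 ≈ 0.227086 and Q = 660/2193 ≈ 0.300958.
Under the Kimura two-parameter model, d = −½ ln(1 − 2P − Q) − ¼ ln(1 − 2Q).
1 − 2P − Q = 0.24487, giving −½ ln(0.24487) = 0.703514.
1 − 2Q = 0.398084, giving −¼ ln(0.398084) = 0.230273.
d = 0.703514 + 0.230273 = 0.933787.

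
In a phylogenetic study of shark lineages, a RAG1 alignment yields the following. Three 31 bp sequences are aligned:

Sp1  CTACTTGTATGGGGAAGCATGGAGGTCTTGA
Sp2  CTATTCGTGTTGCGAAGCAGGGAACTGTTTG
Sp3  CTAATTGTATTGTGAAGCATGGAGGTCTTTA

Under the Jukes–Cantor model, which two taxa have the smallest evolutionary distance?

Sp1–Sp2: 11/31 differ, p = 0.355, d = 0.481.
Sp1–Sp3: 4/31 differ, p = 0.129, d = 0.142.
Sp2–Sp3: 9/31 differ, p = 0.290, d = 0.367.
The smallest distance is between Sp1 and Sp3.

Sp1 and Sp3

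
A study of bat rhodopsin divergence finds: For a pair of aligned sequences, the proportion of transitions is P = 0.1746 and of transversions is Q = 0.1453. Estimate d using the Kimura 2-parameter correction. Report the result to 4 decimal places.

Under the Kimura two-parameter model, d = −½ ln(1 − 2P − Q) − ¼ ln(1 − 2Q).
1 − 2P − Q = 0.5055, giving −½ ln(0.5055) = 0.341104.
1 − 2Q = 0.7094, giving −¼ ln(0.7094) = 0.085834.
d = 0.341104 + 0.085834 = 0.426938.

0.4269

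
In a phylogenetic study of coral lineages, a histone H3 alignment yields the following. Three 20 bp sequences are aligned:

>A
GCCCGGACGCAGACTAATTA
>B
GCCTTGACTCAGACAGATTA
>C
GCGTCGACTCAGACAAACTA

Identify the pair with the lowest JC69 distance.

A–B: 5/20 differ, p = 0.250, d = 0.304.
A–C: 6/20 differ, p = 0.300, d = 0.383.
B–C: 4/20 differ, p = 0.200, d = 0.233.
The smallest distance is between B and C.

B and C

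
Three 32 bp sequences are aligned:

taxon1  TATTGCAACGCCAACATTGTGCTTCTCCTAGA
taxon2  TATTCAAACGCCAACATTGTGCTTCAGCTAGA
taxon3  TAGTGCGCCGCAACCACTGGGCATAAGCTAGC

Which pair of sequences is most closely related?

taxon1 and taxon2

taxon1–taxon2: 4/32 differ, p = 0.125, d = 0.137.
taxon1–taxon3: 12/32 differ, p = 0.375, d = 0.520.
taxon2–taxon3: 12/32 differ, p = 0.375, d = 0.520.
The smallest distance is between taxon1 and taxon2.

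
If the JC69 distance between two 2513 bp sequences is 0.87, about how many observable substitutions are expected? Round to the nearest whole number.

Invert JC69: p = (3/4)(1 − e^(−4d/3)) = 0.75 × (1 − e^(-1.16)) = 0.75 × (1 − 0.313486) = 0.514886.
Expected differing sites = pL ≈ 0.514886 × 2513 = 1293.908518 ≈ 1294.

1294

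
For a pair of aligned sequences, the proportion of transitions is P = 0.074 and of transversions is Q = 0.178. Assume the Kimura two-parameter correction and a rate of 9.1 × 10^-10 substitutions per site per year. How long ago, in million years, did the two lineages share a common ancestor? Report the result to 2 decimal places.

168.83

Under the Kimura two-parameter model, d = −½ ln(1 − 2P − Q) − ¼ ln(1 − 2Q).
1 − 2P − Q = 0.674, giving −½ ln(0.674) = 0.197263.
1 − 2Q = 0.644, giving −¼ ln(0.644) = 0.110014.
d = 0.197263 + 0.110014 = 0.307277.
Under a molecular clock d = 2μt, so t = d/(2μ) = 0.307277 / (2 × 9.1 × 10^-10) = 168.83 million years.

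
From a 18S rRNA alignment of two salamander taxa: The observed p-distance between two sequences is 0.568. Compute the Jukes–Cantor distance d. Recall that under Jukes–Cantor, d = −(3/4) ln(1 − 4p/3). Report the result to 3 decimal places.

1.062

d = −(3/4) ln(1 − 4p/3) = −0.75 ln(1 − 0.757333) = −0.75 ln(0.242667)
  = −0.75 × (-1.416065) = 1.062049 substitutions/site.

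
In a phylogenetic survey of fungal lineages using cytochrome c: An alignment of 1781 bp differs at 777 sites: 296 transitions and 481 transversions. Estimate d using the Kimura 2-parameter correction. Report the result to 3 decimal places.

P = 296/1781 ≈ 0.166199 and Q = 481/1781 ≈ 0.270073.
Under the Kimura two-parameter model, d = −½ ln(1 − 2P − Q) − ¼ ln(1 − 2Q).
1 − 2P − Q = 0.397529, giving −½ ln(0.397529) = 0.461244.
1 − 2Q = 0.459854, giving −¼ ln(0.459854) = 0.194212.
d = 0.461244 + 0.194212 = 0.655456.

0.655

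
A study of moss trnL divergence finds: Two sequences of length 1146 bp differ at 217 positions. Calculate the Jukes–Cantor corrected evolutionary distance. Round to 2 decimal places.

p = 217/1146 ≈ 0.189354.
d = −(3/4) ln(1 − 4p/3) = −0.75 ln(1 − 0.252472) = −0.75 ln(0.747528)
  = −0.75 × (-0.290984) = 0.218238 substitutions/site.

0.22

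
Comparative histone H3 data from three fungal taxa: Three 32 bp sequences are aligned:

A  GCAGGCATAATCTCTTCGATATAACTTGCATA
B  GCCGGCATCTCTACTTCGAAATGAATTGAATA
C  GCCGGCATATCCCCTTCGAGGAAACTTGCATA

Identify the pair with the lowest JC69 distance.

A–B: 10/32 differ, p = 0.313, d = 0.404.
A–C: 7/32 differ, p = 0.219, d = 0.259.
B–C: 9/32 differ, p = 0.281, d = 0.353.
The smallest distance is between A and C.

A and C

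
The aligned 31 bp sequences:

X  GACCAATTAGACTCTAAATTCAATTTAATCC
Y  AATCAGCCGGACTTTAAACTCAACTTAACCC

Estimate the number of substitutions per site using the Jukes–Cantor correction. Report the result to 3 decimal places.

0.422

The sequences differ at 10 of 31 sites (1, 3, 6, 7, 8, 9, 14, 19, 24, 29), so p = 10/31 ≈ 0.322581.
d = −(3/4) ln(1 − 4p/3) = −0.75 ln(1 − 0.430108) = −0.75 ln(0.569892)
  = −0.75 × (-0.562308) = 0.421731 substitutions/site.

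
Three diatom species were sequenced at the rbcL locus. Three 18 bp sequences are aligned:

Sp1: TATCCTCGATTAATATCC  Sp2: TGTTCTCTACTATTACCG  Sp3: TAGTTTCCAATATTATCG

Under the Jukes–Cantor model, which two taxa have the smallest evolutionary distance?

Sp2 and Sp3

Sp1–Sp2: 7/18 differ, p = 0.389, d = 0.548.
Sp1–Sp3: 7/18 differ, p = 0.389, d = 0.548.
Sp2–Sp3: 6/18 differ, p = 0.333, d = 0.441.
The smallest distance is between Sp2 and Sp3.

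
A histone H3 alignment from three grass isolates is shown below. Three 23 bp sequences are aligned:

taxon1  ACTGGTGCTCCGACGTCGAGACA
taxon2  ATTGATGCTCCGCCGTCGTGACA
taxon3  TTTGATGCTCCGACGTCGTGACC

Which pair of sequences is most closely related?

taxon1–taxon2: 4/23 differ, p = 0.174, d = 0.198.
taxon1–taxon3: 5/23 differ, p = 0.217, d = 0.257.
taxon2–taxon3: 3/23 differ, p = 0.130, d = 0.143.
The smallest distance is between taxon2 and taxon3.

taxon2 and taxon3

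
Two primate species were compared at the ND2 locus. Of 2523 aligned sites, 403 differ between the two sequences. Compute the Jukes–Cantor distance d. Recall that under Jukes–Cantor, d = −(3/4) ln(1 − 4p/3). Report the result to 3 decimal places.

0.180

p = 403/2523 ≈ 0.15973.
d = −(3/4) ln(1 − 4p/3) = −0.75 ln(1 − 0.212973) = −0.75 ln(0.787027)
  = −0.75 × (-0.239493) = 0.179620 substitutions/site.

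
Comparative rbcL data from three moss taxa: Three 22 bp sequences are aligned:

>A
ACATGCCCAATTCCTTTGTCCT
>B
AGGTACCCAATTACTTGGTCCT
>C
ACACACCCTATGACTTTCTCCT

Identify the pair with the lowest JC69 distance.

A–B: 5/22 differ, p = 0.227, d = 0.271.
A–C: 6/22 differ, p = 0.273, d = 0.339.
B–C: 7/22 differ, p = 0.318, d = 0.414.
The smallest distance is between A and B.

A and B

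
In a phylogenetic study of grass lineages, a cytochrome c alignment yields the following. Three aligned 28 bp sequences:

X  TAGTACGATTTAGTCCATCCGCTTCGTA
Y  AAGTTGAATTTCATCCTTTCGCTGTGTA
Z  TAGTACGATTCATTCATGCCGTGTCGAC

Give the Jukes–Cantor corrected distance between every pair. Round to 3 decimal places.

d(X,Y) = 0.485, d(X,Z) = 0.420, d(Y,Z) = 1.076

X–Y: 10/28 sites differ → p ≈ 0.357143, d = −0.75 ln(1 − 0.476191) = 0.484971 ≈ 0.485.
X–Z: 9/28 sites differ → p ≈ 0.321429, d = −0.75 ln(1 − 0.428572) = 0.419713 ≈ 0.420.
Y–Z: 16/28 sites differ → p ≈ 0.571429, d = −0.75 ln(1 − 0.761905) = 1.076314 ≈ 1.076.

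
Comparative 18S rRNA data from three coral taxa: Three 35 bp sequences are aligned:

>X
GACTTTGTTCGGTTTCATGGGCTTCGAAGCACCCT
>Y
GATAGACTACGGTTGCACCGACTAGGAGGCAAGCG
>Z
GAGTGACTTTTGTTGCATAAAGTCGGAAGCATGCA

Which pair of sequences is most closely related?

X–Y: 16/35 differ, p = 0.457, d = 0.705.
X–Z: 16/35 differ, p = 0.457, d = 0.705.
Y–Z: 13/35 differ, p = 0.371, d = 0.513.
The smallest distance is between Y and Z.

Y and Z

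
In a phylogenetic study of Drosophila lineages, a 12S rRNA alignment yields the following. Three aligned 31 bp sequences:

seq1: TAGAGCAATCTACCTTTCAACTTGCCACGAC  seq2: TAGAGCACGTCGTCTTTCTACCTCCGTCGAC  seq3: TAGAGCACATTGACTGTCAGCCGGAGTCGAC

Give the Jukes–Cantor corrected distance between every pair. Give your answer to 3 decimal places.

seq1–seq2: 11/31 sites differ → p ≈ 0.354839, d = −0.75 ln(1 − 0.473119) = 0.480585 ≈ 0.481.
seq1–seq3: 12/31 sites differ → p ≈ 0.387097, d = −0.75 ln(1 − 0.516129) = 0.544453 ≈ 0.544.
seq2–seq3: 9/31 sites differ → p ≈ 0.290323, d = −0.75 ln(1 − 0.387097) = 0.367161 ≈ 0.367.

d(seq1,seq2) = 0.481, d(seq1,seq3) = 0.544, d(seq2,seq3) = 0.367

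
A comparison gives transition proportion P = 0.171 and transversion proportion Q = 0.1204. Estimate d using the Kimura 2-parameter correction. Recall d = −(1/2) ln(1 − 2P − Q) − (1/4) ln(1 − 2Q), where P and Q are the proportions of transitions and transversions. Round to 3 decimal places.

0.379

Under the Kimura two-parameter model, d = −½ ln(1 − 2P − Q) − ¼ ln(1 − 2Q).
1 − 2P − Q = 0.5376, giving −½ ln(0.5376) = 0.310320.
1 − 2Q = 0.7592, giving −¼ ln(0.7592) = 0.068873.
d = 0.310320 + 0.068873 = 0.379193.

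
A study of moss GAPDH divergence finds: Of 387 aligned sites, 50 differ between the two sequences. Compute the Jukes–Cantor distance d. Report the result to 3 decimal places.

0.142

p = 50/387 ≈ 0.129199.
d = −(3/4) ln(1 − 4p/3) = −0.75 ln(1 − 0.172265) = −0.75 ln(0.827735)
  = −0.75 × (-0.189062) = 0.141797 substitutions/site.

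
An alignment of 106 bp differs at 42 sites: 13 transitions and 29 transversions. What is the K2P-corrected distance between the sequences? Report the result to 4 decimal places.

0.5639

P = 13/106 ≈ 0.122642 and Q = 29/106 ≈ 0.273585.
Under the Kimura two-parameter model, d = −½ ln(1 − 2P − Q) − ¼ ln(1 − 2Q).
1 − 2P − Q = 0.481131, giving −½ ln(0.481131) = 0.365808.
1 − 2Q = 0.45283, giving −¼ ln(0.45283) = 0.198060.
d = 0.365808 + 0.198060 = 0.563868.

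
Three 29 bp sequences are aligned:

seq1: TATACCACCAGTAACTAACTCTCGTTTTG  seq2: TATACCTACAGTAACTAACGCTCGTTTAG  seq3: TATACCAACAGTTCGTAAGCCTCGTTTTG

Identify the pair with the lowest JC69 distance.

seq1 and seq2

seq1–seq2: 4/29 differ, p = 0.138, d = 0.152.
seq1–seq3: 6/29 differ, p = 0.207, d = 0.242.
seq2–seq3: 7/29 differ, p = 0.241, d = 0.291.
The smallest distance is between seq1 and seq2.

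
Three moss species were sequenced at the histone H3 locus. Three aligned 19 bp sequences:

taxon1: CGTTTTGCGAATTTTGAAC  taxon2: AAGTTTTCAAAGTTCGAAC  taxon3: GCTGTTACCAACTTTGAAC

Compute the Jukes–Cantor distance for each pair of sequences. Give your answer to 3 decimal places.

d(taxon1,taxon2) = 0.507, d(taxon1,taxon3) = 0.410, d(taxon2,taxon3) = 0.618

taxon1–taxon2: 7/19 sites differ → p ≈ 0.368421, d = −0.75 ln(1 − 0.491228) = 0.506816 ≈ 0.507.
taxon1–taxon3: 6/19 sites differ → p ≈ 0.315789, d = −0.75 ln(1 − 0.421052) = 0.409907 ≈ 0.410.
taxon2–taxon3: 8/19 sites differ → p ≈ 0.421053, d = −0.75 ln(1 − 0.561404) = 0.618132 ≈ 0.618.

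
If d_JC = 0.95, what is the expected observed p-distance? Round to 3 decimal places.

p = (3/4)(1 − e^(−4d/3)) = 0.75 × (1 − e^(-1.266667)) = 0.75 × (1 − 0.281769) = 0.538673.

0.539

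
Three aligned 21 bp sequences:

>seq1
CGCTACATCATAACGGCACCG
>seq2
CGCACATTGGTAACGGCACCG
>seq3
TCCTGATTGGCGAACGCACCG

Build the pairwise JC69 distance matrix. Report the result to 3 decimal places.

seq1–seq2: 6/21 sites differ → p ≈ 0.285714, d = −0.75 ln(1 − 0.380952) = 0.359679 ≈ 0.360.
seq1–seq3: 11/21 sites differ → p ≈ 0.52381, d = −0.75 ln(1 − 0.698413) = 0.899023 ≈ 0.899.
seq2–seq3: 8/21 sites differ → p ≈ 0.380952, d = −0.75 ln(1 − 0.507936) = 0.531860 ≈ 0.532.

d(seq1,seq2) = 0.360, d(seq1,seq3) = 0.899, d(seq2,seq3) = 0.532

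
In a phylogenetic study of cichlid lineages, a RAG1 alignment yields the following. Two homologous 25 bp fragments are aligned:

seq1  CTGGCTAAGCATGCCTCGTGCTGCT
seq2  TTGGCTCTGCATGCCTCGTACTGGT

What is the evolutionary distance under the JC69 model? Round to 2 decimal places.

0.23

The sequences differ at 5 of 25 sites (1, 7, 8, 20, 24), so p = 5/25 = 0.2.
d = −(3/4) ln(1 − 4p/3) = −0.75 ln(1 − 0.266667) = −0.75 ln(0.733333)
  = −0.75 × (-0.310155) = 0.232616 substitutions/site.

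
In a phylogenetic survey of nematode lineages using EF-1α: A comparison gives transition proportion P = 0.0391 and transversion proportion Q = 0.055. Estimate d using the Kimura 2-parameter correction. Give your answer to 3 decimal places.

Under the Kimura two-parameter model, d = −½ ln(1 − 2P − Q) − ¼ ln(1 − 2Q).
1 − 2P − Q = 0.8668, giving −½ ln(0.8668) = 0.071474.
1 − 2Q = 0.89, giving −¼ ln(0.89) = 0.029133.
d = 0.071474 + 0.029133 = 0.100607.

0.101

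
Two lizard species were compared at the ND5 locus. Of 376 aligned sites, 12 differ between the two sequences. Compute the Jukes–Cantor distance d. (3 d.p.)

p = 12/376 ≈ 0.031915.
d = −(3/4) ln(1 − 4p/3) = −0.75 ln(1 − 0.042553) = −0.75 ln(0.957447)
  = −0.75 × (-0.043485) = 0.032614 substitutions/site.

0.033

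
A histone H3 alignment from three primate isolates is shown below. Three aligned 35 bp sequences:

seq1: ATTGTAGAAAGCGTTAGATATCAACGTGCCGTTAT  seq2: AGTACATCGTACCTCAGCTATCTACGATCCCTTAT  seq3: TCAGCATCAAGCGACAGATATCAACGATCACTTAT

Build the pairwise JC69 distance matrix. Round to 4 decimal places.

seq1–seq2: 15/35 sites differ → p ≈ 0.428571, d = −0.75 ln(1 − 0.571428) = 0.635472 ≈ 0.6355.
seq1–seq3: 12/35 sites differ → p ≈ 0.342857, d = −0.75 ln(1 − 0.457143) = 0.458182 ≈ 0.4582.
seq2–seq3: 12/35 sites differ → p ≈ 0.342857, d = −0.75 ln(1 − 0.457143) = 0.458182 ≈ 0.4582.

d(seq1,seq2) = 0.6355, d(seq1,seq3) = 0.4582, d(seq2,seq3) = 0.4582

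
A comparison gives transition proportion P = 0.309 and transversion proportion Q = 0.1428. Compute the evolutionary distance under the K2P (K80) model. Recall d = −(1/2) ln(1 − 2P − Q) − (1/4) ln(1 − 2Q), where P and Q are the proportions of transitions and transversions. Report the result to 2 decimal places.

Under the Kimura two-parameter model, d = −½ ln(1 − 2P − Q) − ¼ ln(1 − 2Q).
1 − 2P − Q = 0.2392, giving −½ ln(0.2392) = 0.715228.
1 − 2Q = 0.7144, giving −¼ ln(0.7144) = 0.084078.
d = 0.715228 + 0.084078 = 0.799306.

0.80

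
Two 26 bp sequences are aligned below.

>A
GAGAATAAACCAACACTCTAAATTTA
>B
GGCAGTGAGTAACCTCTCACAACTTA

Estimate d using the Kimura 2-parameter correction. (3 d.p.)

0.744

Of 26 sites, 6 differences are transitions and 6 are transversions, so P = 6/26 ≈ 0.230769 and Q = 6/26 ≈ 0.230769.
Under the Kimura two-parameter model, d = −½ ln(1 − 2P − Q) − ¼ ln(1 − 2Q).
1 − 2P − Q = 0.307693, giving −½ ln(0.307693) = 0.589326.
1 − 2Q = 0.538462, giving −¼ ln(0.538462) = 0.154760.
d = 0.589326 + 0.154760 = 0.744086.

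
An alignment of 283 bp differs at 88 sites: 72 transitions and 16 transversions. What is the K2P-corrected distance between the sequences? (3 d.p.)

0.447

P = 72/283 ≈ 0.254417 and Q = 16/283 ≈ 0.056537.
Under the Kimura two-parameter model, d = −½ ln(1 − 2P − Q) − ¼ ln(1 − 2Q).
1 − 2P − Q = 0.434629, giving −½ ln(0.434629) = 0.416631.
1 − 2Q = 0.886926, giving −¼ ln(0.886926) = 0.029998.
d = 0.416631 + 0.029998 = 0.446629.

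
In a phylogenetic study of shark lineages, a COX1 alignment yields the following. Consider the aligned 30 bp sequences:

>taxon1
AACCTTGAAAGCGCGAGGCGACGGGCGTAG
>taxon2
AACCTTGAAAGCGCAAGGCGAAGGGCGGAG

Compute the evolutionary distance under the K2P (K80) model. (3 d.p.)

Of 30 sites, 1 differences are transitions and 2 are transversions, so P = 1/30 ≈ 0.033333 and Q = 2/30 ≈ 0.066667.
Under the Kimura two-parameter model, d = −½ ln(1 − 2P − Q) − ¼ ln(1 − 2Q).
1 − 2P − Q = 0.866667, giving −½ ln(0.866667) = 0.071550.
1 − 2Q = 0.866666, giving −¼ ln(0.866666) = 0.035775.
d = 0.071550 + 0.035775 = 0.107325.

0.107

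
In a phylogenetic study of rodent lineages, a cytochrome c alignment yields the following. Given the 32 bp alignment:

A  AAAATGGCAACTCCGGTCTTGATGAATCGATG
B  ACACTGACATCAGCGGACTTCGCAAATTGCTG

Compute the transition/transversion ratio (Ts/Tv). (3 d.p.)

0.625

Transitions are A↔G and C↔T; transversions are all other mismatches.
Transitions: 5. Transversions: 8.
R = 5/8 = 0.625.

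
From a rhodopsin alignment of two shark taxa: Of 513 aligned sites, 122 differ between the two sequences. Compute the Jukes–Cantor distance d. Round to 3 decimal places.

0.286

p = 122/513 ≈ 0.237817.
d = −(3/4) ln(1 − 4p/3) = −0.75 ln(1 − 0.317089) = −0.75 ln(0.682911)
  = −0.75 × (-0.381391) = 0.286043 substitutions/site.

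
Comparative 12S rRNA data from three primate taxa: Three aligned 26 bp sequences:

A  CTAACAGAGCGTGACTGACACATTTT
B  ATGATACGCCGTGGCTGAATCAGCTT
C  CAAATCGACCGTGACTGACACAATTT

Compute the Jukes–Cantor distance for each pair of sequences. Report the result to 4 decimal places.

d(A,B) = 0.6228, d(A,C) = 0.2222, d(B,C) = 0.6228

A–B: 11/26 sites differ → p ≈ 0.423077, d = −0.75 ln(1 − 0.564103) = 0.622762 ≈ 0.6228.
A–C: 5/26 sites differ → p ≈ 0.192308, d = −0.75 ln(1 − 0.256411) = 0.222200 ≈ 0.2222.
B–C: 11/26 sites differ → p ≈ 0.423077, d = −0.75 ln(1 − 0.564103) = 0.622762 ≈ 0.6228.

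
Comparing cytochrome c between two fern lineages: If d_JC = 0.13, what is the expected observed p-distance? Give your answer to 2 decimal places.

0.12

p = (3/4)(1 − e^(−4d/3)) = 0.75 × (1 − e^(-0.173333)) = 0.75 × (1 − 0.840858) = 0.119357.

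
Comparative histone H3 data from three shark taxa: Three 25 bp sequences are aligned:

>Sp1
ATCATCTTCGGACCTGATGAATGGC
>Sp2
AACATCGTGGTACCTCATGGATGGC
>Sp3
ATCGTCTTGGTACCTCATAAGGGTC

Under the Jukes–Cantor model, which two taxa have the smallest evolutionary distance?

Sp1 and Sp2

Sp1–Sp2: 6/25 differ, p = 0.240, d = 0.289.
Sp1–Sp3: 8/25 differ, p = 0.320, d = 0.417.
Sp2–Sp3: 8/25 differ, p = 0.320, d = 0.417.
The smallest distance is between Sp1 and Sp2.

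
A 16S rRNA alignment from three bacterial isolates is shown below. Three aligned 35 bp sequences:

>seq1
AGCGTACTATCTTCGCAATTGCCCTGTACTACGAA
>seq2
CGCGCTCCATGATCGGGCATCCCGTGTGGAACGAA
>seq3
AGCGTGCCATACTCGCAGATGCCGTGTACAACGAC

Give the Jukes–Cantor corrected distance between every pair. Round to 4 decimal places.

d(seq1,seq2) = 0.6355, d(seq1,seq3) = 0.3149, d(seq2,seq3) = 0.4582

seq1–seq2: 15/35 sites differ → p ≈ 0.428571, d = −0.75 ln(1 − 0.571428) = 0.635472 ≈ 0.6355.
seq1–seq3: 9/35 sites differ → p ≈ 0.257143, d = −0.75 ln(1 − 0.342857) = 0.314890 ≈ 0.3149.
seq2–seq3: 12/35 sites differ → p ≈ 0.342857, d = −0.75 ln(1 − 0.457143) = 0.458182 ≈ 0.4582.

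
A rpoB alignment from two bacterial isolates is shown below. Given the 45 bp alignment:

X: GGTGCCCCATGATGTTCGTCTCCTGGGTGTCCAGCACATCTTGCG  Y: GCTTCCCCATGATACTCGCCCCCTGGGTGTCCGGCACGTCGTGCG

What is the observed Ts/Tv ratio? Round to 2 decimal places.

2.00

Transitions are A↔G and C↔T; transversions are all other mismatches.
Transitions: 6. Transversions: 3.
R = 6/3 = 2.00.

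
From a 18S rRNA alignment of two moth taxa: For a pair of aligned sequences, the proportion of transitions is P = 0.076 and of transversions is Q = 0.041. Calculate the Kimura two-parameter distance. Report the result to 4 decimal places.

0.1286

Under the Kimura two-parameter model, d = −½ ln(1 − 2P − Q) − ¼ ln(1 − 2Q).
1 − 2P − Q = 0.807, giving −½ ln(0.807) = 0.107216.
1 − 2Q = 0.918, giving −¼ ln(0.918) = 0.021389.
d = 0.107216 + 0.021389 = 0.128605.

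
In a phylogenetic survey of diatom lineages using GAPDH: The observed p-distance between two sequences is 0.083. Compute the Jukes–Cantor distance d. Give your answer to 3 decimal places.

0.088

d = −(3/4) ln(1 − 4p/3) = −0.75 ln(1 − 0.110667) = −0.75 ln(0.889333)
  = −0.75 × (-0.117284) = 0.087963 substitutions/site.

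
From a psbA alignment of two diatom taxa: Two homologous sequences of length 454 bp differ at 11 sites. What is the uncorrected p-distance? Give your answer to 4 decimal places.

p = 11/454 = 0.024229… ≈ 0.0242 (to 4 d.p.).

0.0242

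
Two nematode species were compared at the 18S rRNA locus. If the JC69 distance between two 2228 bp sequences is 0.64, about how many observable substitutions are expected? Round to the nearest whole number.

959

Invert JC69: p = (3/4)(1 − e^(−4d/3)) = 0.75 × (1 − e^(-0.853333)) = 0.75 × (1 − 0.425993) = 0.430505.
Expected differing sites = pL ≈ 0.430505 × 2228 = 959.16514 ≈ 959.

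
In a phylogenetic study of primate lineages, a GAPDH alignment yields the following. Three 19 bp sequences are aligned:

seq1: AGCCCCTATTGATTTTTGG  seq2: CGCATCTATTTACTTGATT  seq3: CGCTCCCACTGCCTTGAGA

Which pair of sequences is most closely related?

seq2 and seq3

seq1–seq2: 9/19 differ, p = 0.474, d = 0.749.
seq1–seq3: 9/19 differ, p = 0.474, d = 0.749.
seq2–seq3: 8/19 differ, p = 0.421, d = 0.618.
The smallest distance is between seq2 and seq3.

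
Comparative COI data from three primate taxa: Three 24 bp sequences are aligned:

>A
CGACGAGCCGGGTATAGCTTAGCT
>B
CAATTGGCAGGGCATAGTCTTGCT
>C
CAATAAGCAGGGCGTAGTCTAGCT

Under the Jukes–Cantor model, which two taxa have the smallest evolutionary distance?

B and C

A–B: 9/24 differ, p = 0.375, d = 0.520.
A–C: 8/24 differ, p = 0.333, d = 0.441.
B–C: 4/24 differ, p = 0.167, d = 0.188.
The smallest distance is between B and C.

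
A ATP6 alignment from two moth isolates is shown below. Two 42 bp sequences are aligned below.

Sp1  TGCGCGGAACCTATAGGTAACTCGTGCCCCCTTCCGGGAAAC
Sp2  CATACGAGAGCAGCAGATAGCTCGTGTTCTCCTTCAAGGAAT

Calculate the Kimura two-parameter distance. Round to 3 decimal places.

Of 42 sites, 19 differences are transitions and 2 are transversions, so P = 19/42 ≈ 0.452381 and Q = 2/42 ≈ 0.047619.
Under the Kimura two-parameter model, d = −½ ln(1 − 2P − Q) − ¼ ln(1 − 2Q).
1 − 2P − Q = 0.047619, giving −½ ln(0.047619) = 1.522262.
1 − 2Q = 0.904762, giving −¼ ln(0.904762) = 0.025021.
d = 1.522262 + 0.025021 = 1.547283.

1.547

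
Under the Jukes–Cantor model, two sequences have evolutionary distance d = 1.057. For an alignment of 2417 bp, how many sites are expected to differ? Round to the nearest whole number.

1370

Invert JC69: p = (3/4)(1 − e^(−4d/3)) = 0.75 × (1 − e^(-1.409333)) = 0.75 × (1 − 0.244306) = 0.566771.
Expected differing sites = pL ≈ 0.566771 × 2417 = 1369.885507 ≈ 1370.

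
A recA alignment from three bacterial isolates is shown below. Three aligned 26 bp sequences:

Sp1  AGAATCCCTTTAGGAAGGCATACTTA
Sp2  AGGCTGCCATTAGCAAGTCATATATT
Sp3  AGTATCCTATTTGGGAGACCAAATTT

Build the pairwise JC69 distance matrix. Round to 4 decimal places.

Sp1–Sp2: 9/26 sites differ → p ≈ 0.346154, d = −0.75 ln(1 − 0.461539) = 0.464280 ≈ 0.4643.
Sp1–Sp3: 10/26 sites differ → p ≈ 0.384615, d = −0.75 ln(1 − 0.51282) = 0.539341 ≈ 0.5393.
Sp2–Sp3: 12/26 sites differ → p ≈ 0.461538, d = −0.75 ln(1 − 0.615384) = 0.716632 ≈ 0.7166.

d(Sp1,Sp2) = 0.4643, d(Sp1,Sp3) = 0.5393, d(Sp2,Sp3) = 0.7166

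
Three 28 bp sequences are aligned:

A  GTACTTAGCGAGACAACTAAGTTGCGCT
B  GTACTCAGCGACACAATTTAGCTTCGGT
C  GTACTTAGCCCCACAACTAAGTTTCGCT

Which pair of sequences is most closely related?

A and C

A–B: 7/28 differ, p = 0.250, d = 0.304.
A–C: 4/28 differ, p = 0.143, d = 0.158.
B–C: 7/28 differ, p = 0.250, d = 0.304.
The smallest distance is between A and C.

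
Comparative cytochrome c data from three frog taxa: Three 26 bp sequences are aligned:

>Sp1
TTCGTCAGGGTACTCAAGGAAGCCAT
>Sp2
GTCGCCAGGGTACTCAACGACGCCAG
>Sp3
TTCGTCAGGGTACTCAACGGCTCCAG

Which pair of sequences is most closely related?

Sp1–Sp2: 5/26 differ, p = 0.192, d = 0.222.
Sp1–Sp3: 5/26 differ, p = 0.192, d = 0.222.
Sp2–Sp3: 4/26 differ, p = 0.154, d = 0.172.
The smallest distance is between Sp2 and Sp3.

Sp2 and Sp3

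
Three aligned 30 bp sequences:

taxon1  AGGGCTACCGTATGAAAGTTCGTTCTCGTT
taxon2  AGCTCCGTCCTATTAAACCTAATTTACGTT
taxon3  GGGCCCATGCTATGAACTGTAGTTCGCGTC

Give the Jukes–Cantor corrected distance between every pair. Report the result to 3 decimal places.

d(taxon1,taxon2) = 0.647, d(taxon1,taxon3) = 0.572, d(taxon2,taxon3) = 0.647

taxon1–taxon2: 13/30 sites differ → p ≈ 0.433333, d = −0.75 ln(1 − 0.577777) = 0.646666 ≈ 0.647.
taxon1–taxon3: 12/30 sites differ → p = 0.4, d = −0.75 ln(1 − 0.533333) = 0.571605 ≈ 0.572.
taxon2–taxon3: 13/30 sites differ → p ≈ 0.433333, d = −0.75 ln(1 − 0.577777) = 0.646666 ≈ 0.647.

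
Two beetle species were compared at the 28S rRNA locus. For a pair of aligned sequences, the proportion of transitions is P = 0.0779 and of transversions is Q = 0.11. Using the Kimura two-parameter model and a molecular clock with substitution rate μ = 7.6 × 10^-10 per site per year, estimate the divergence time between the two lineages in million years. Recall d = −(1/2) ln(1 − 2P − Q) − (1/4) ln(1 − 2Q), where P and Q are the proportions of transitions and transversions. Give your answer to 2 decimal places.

Under the Kimura two-parameter model, d = −½ ln(1 − 2P − Q) − ¼ ln(1 − 2Q).
1 − 2P − Q = 0.7342, giving −½ ln(0.7342) = 0.154487.
1 − 2Q = 0.78, giving −¼ ln(0.78) = 0.062115.
d = 0.154487 + 0.062115 = 0.216602.
Under a molecular clock d = 2μt, so t = d/(2μ) = 0.216602 / (2 × 7.6 × 10^-10) = 142.50 million years.

142.50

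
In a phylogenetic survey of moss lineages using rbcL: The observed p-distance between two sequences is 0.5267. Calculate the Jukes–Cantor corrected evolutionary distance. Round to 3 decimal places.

d = −(3/4) ln(1 − 4p/3) = −0.75 ln(1 − 0.702267) = −0.75 ln(0.297733)
  = −0.75 × (-1.211558) = 0.908669 substitutions/site.

0.909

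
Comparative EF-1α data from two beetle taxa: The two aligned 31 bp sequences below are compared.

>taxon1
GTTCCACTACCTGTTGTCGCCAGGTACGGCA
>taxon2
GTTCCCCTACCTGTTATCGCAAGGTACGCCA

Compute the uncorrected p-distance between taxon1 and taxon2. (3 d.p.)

The sequences differ at 4 of 31 positions (sites 6, 16, 21, 29).
p = 4/31 = 0.129032… ≈ 0.129 (to 3 d.p.).

0.129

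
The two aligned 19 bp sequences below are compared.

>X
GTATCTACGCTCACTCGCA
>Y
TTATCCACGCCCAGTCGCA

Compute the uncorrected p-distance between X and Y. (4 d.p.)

0.2105

The sequences differ at 4 of 19 positions (sites 1, 6, 11, 14).
p = 4/19 = 0.210526… ≈ 0.2105 (to 4 d.p.).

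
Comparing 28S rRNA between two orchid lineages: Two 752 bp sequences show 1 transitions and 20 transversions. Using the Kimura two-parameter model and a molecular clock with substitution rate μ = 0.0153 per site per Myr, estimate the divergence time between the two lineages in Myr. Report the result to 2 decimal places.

0.93

P = 1/752 ≈ 0.00133 and Q = 20/752 ≈ 0.026596.
Under the Kimura two-parameter model, d = −½ ln(1 − 2P − Q) − ¼ ln(1 − 2Q).
1 − 2P − Q = 0.970744, giving −½ ln(0.970744) = 0.014846.
1 − 2Q = 0.946808, giving −¼ ln(0.946808) = 0.013665.
d = 0.014846 + 0.013665 = 0.028511.
Under a molecular clock d = 2μt, so t = d/(2μ) = 0.028511 / (2 × 0.0153) = 0.93 Myr.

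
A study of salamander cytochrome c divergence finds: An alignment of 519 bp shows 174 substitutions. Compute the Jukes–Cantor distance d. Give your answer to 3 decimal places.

0.444

p = 174/519 ≈ 0.33526.
d = −(3/4) ln(1 − 4p/3) = −0.75 ln(1 − 0.447013) = −0.75 ln(0.552987)
  = −0.75 × (-0.592421) = 0.444316 substitutions/site.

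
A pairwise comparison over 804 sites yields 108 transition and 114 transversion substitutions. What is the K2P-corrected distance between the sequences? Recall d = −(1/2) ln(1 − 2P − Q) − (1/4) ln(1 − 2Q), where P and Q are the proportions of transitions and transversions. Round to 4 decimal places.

0.3476

P = 108/804 ≈ 0.134328 and Q = 114/804 ≈ 0.141791.
Under the Kimura two-parameter model, d = −½ ln(1 − 2P − Q) − ¼ ln(1 − 2Q).
1 − 2P − Q = 0.589553, giving −½ ln(0.589553) = 0.264195.
1 − 2Q = 0.716418, giving −¼ ln(0.716418) = 0.083373.
d = 0.264195 + 0.083373 = 0.347568.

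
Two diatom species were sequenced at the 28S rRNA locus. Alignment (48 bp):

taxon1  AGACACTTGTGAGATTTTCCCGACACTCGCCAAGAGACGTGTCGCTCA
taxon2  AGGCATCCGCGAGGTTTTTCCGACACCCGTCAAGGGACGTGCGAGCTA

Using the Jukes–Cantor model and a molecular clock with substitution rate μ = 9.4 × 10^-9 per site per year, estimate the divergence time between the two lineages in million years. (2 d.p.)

The sequences differ at 16 of 48 sites, so p = 16/48 ≈ 0.333333.
d = −(3/4) ln(1 − 4p/3) = −0.75 ln(1 − 0.444444) = −0.75 ln(0.555556)
  = −0.75 × (-0.587786) = 0.440840 substitutions/site.
Under a molecular clock d = 2μt, so t = d/(2μ) = 0.440840 / (2 × 9.4 × 10^-9) = 23.45 million years.

23.45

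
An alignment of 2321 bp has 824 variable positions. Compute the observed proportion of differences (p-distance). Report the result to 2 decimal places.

p = 824/2321 = 0.355019… ≈ 0.36 (to 2 d.p.).

0.36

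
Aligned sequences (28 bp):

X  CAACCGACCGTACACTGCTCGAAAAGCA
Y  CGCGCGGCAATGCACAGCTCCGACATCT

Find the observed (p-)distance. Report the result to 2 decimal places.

0.46

The sequences differ at 13 of 28 positions.
p = 13/28 = 0.464285… ≈ 0.46 (to 2 d.p.).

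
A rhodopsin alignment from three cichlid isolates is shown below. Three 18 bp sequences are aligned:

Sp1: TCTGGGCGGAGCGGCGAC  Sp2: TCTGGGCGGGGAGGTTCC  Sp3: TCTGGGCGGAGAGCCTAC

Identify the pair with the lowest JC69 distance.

Sp1 and Sp3

Sp1–Sp2: 5/18 differ, p = 0.278, d = 0.347.
Sp1–Sp3: 3/18 differ, p = 0.167, d = 0.188.
Sp2–Sp3: 4/18 differ, p = 0.222, d = 0.264.
The smallest distance is between Sp1 and Sp3.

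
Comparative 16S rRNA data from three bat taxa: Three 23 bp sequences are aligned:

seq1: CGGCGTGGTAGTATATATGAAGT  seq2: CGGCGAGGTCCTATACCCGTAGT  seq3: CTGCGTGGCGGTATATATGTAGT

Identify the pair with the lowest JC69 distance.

seq1–seq2: 7/23 differ, p = 0.304, d = 0.390.
seq1–seq3: 4/23 differ, p = 0.174, d = 0.198.
seq2–seq3: 8/23 differ, p = 0.348, d = 0.467.
The smallest distance is between seq1 and seq3.

seq1 and seq3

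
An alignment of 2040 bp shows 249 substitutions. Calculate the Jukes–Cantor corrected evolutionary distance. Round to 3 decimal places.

0.133

p = 249/2040 ≈ 0.122059.
d = −(3/4) ln(1 − 4p/3) = −0.75 ln(1 − 0.162745) = −0.75 ln(0.837255)
  = −0.75 × (-0.177627) = 0.133220 substitutions/site.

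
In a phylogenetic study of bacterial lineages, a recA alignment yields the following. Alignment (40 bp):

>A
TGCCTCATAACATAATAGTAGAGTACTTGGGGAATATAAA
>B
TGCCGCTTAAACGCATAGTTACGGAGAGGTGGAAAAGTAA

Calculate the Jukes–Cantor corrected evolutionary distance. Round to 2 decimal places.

0.63

The sequences differ at 17 of 40 sites, so p = 17/40 = 0.425.
d = −(3/4) ln(1 − 4p/3) = −0.75 ln(1 − 0.566667) = −0.75 ln(0.433333)
  = −0.75 × (-0.836249) = 0.627187 substitutions/site.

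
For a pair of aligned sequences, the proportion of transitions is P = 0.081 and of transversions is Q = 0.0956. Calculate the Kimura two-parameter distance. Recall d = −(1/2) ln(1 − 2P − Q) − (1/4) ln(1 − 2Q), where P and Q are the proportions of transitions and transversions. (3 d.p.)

Under the Kimura two-parameter model, d = −½ ln(1 − 2P − Q) − ¼ ln(1 − 2Q).
1 − 2P − Q = 0.7424, giving −½ ln(0.7424) = 0.148934.
1 − 2Q = 0.8088, giving −¼ ln(0.8088) = 0.053051.
d = 0.148934 + 0.053051 = 0.201985.

0.202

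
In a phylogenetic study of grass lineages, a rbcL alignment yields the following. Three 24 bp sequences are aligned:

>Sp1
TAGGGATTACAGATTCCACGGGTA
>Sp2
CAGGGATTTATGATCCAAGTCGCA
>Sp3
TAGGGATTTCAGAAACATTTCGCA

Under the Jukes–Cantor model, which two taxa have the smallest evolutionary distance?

Sp2 and Sp3

Sp1–Sp2: 10/24 differ, p = 0.417, d = 0.608.
Sp1–Sp3: 9/24 differ, p = 0.375, d = 0.520.
Sp2–Sp3: 7/24 differ, p = 0.292, d = 0.369.
The smallest distance is between Sp2 and Sp3.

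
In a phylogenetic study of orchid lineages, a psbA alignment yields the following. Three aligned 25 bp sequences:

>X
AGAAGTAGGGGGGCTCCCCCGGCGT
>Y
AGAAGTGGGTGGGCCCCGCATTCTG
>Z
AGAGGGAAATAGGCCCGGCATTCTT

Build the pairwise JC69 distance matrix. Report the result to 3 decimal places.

d(X,Y) = 0.490, d(X,Z) = 0.886, d(Y,Z) = 0.417

X–Y: 9/25 sites differ → p = 0.36, d = −0.75 ln(1 − 0.48) = 0.490445 ≈ 0.490.
X–Z: 13/25 sites differ → p = 0.52, d = −0.75 ln(1 − 0.693333) = 0.886495 ≈ 0.886.
Y–Z: 8/25 sites differ → p = 0.32, d = −0.75 ln(1 − 0.426667) = 0.417216 ≈ 0.417.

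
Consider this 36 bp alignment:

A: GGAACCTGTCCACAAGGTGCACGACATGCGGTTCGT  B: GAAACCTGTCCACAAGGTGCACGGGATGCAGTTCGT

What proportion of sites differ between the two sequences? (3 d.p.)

The sequences differ at 4 of 36 positions (sites 2, 24, 25, 30).
p = 4/36 = 0.111111… ≈ 0.111 (to 3 d.p.).

0.111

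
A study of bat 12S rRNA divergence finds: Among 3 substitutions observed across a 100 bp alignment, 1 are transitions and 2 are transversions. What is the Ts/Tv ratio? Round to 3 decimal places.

R = 1/2 = 0.500.

0.500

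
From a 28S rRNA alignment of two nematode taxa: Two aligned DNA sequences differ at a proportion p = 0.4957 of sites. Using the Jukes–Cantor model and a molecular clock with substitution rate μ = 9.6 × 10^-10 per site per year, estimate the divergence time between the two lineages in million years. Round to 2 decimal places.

d = −(3/4) ln(1 − 4p/3) = −0.75 ln(1 − 0.660933) = −0.75 ln(0.339067)
  = −0.75 × (-1.081558) = 0.811169 substitutions/site.
Under a molecular clock d = 2μt, so t = d/(2μ) = 0.811169 / (2 × 9.6 × 10^-10) = 422.48 million years.

422.48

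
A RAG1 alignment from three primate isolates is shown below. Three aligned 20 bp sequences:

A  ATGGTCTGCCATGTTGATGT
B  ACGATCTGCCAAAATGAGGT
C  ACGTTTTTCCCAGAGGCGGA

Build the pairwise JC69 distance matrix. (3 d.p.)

A–B: 6/20 sites differ → p = 0.3, d = −0.75 ln(1 − 0.4) = 0.383119 ≈ 0.383.
A–C: 11/20 sites differ → p = 0.55, d = −0.75 ln(1 − 0.733333) = 0.991316 ≈ 0.991.
B–C: 8/20 sites differ → p = 0.4, d = −0.75 ln(1 − 0.533333) = 0.571605 ≈ 0.572.

d(A,B) = 0.383, d(A,C) = 0.991, d(B,C) = 0.572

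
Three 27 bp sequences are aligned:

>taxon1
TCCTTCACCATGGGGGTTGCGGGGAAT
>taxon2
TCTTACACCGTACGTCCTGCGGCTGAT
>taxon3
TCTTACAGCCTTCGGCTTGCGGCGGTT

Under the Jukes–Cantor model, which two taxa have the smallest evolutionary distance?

taxon1–taxon2: 11/27 differ, p = 0.407, d = 0.588.
taxon1–taxon3: 10/27 differ, p = 0.370, d = 0.511.
taxon2–taxon3: 7/27 differ, p = 0.259, d = 0.318.
The smallest distance is between taxon2 and taxon3.

taxon2 and taxon3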